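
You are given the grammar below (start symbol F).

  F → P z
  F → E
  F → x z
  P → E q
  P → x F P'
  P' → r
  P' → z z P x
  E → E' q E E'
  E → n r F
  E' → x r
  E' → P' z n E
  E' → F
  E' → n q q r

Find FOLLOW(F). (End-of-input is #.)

{ #, n, q, r, x, z }

F is the start symbol, so # ∈ FOLLOW(F).
In P → x F P': add FIRST(P') = { r, z }.
In E → n r F: F is at the end, add FOLLOW(E) = { #, n, q, r, x, z }.
In E' → F: F is at the end, add FOLLOW(E') = { #, n, q, r, x, z }.
Union: FOLLOW(F) = { #, n, q, r, x, z }.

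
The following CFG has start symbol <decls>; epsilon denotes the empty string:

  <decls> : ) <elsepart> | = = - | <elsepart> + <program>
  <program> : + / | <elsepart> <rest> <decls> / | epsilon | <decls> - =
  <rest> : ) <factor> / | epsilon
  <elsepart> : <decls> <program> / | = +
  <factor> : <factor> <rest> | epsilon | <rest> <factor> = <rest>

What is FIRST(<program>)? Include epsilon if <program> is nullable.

<program> : + / contributes {+}.
From <program> : <elsepart> <rest> <decls> /: add FIRST(<elsepart>) = { ), = }.
<program> : epsilon contributes epsilon.
From <program> : <decls> - =: add FIRST(<decls>) = { ), = }.
Union: FIRST(<program>) = { ), +, =, epsilon }.

{ ), +, =, epsilon }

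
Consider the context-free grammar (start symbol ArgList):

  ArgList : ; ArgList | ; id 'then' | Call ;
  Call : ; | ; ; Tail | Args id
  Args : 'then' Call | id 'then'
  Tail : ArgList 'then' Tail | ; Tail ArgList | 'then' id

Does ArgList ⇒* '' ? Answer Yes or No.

No

No nonterminal in this grammar is nullable.
No production of ArgList has an RHS whose symbols are all nullable, so ArgList is not nullable.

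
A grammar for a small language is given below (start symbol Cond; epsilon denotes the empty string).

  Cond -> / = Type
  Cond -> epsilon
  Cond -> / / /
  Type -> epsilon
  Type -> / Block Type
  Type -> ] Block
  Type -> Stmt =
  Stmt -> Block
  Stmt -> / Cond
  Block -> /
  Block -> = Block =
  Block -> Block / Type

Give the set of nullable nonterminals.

{ Cond, Type }

Directly nullable (have an epsilon-production): Cond, Type.
No other nonterminal has a production whose RHS symbols are all nullable.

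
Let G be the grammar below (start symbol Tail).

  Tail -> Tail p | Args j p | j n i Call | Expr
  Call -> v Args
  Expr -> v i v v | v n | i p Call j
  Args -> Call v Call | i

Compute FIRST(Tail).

From Tail -> Tail p: add FIRST(Tail) = { i, j, v }.
From Tail -> Args j p: add FIRST(Args) = { i, v }.
Tail -> j n i Call contributes {j}.
From Tail -> Expr: add FIRST(Expr) = { i, v }.
Union: FIRST(Tail) = { i, j, v }.

{ i, j, v }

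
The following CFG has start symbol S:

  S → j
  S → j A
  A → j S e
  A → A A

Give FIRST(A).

A → j S e contributes {j}.
From A → A A: add FIRST(A) = { j }.
Union: FIRST(A) = { j }.

{ j }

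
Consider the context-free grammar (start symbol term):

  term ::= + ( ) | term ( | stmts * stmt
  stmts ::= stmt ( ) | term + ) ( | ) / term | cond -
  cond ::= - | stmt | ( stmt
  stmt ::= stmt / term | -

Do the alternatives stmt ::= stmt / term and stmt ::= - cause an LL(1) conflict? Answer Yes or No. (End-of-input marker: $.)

FIRST(stmt / term) = { - } and FIRST(-) = { - }.
Both contain -, so the two alternatives are not disjoint — LL(1) conflict.

Yes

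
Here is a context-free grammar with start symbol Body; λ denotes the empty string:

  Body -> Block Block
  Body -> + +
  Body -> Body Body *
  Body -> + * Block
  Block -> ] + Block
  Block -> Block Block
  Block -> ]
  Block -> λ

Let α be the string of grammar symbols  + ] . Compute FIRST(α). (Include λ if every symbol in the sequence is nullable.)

{ + }

+ is a terminal; add {+} and stop.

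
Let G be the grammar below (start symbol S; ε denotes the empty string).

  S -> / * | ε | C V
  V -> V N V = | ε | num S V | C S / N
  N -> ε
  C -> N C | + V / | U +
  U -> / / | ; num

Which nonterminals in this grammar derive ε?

{ N, S, V }

Directly nullable (have an ε-production): S, V, N.
No other nonterminal has a production whose RHS symbols are all nullable.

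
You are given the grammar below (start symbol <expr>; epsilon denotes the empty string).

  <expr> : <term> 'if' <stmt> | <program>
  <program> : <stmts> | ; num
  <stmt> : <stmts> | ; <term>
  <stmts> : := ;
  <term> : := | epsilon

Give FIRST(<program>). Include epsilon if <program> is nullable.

From <program> : <stmts>: add FIRST(<stmts>) = { := }.
<program> : ; num contributes {;}.
Union: FIRST(<program>) = { :=, ; }.

{ :=, ; }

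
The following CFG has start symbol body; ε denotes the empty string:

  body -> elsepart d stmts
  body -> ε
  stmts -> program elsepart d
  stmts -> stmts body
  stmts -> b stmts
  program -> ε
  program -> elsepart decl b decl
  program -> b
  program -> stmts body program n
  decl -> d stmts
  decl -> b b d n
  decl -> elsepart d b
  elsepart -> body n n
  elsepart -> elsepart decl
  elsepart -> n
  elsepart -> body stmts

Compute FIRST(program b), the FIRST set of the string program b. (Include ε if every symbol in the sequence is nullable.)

Add FIRST(program)\{ε} = { b, n }; program is nullable, continue.
b is a terminal; add {b} and stop.

{ b, n }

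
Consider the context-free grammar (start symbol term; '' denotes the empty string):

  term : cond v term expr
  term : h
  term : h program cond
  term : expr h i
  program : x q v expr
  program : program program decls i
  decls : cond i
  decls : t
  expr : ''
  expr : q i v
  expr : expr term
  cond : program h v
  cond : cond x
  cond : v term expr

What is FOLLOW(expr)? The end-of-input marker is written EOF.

{ EOF, h, i, q, t, v, x }

In term : cond v term expr: expr is at the end, add FOLLOW(term) = { EOF, h, i, q, t, v, x }.
In term : expr h i: add FIRST(h i) = { h }.
In program : x q v expr: expr is at the end, add FOLLOW(program) = { h, t, v, x }.
In expr : expr term: add FIRST(term) = { h, q, v, x }.
In cond : v term expr: expr is at the end, add FOLLOW(cond) = { EOF, h, i, q, t, v, x }.
Union: FOLLOW(expr) = { EOF, h, i, q, t, v, x }.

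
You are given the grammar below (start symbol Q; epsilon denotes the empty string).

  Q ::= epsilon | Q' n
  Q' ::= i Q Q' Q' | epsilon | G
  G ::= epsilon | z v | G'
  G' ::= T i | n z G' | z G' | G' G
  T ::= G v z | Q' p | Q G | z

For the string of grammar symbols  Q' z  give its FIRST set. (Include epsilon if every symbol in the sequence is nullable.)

{ i, n, p, v, z }

Add FIRST(Q')\{epsilon} = { i, n, p, v, z }; Q' is nullable, continue.
z is a terminal; add {z} and stop.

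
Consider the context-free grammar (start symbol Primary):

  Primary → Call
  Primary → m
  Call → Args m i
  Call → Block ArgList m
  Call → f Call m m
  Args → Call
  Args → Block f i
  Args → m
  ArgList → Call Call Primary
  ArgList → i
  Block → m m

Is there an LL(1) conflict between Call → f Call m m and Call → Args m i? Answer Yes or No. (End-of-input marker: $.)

Yes

FIRST(f Call m m) = { f } and FIRST(Args m i) = { f, m }.
Both contain f, so the two alternatives are not disjoint — LL(1) conflict.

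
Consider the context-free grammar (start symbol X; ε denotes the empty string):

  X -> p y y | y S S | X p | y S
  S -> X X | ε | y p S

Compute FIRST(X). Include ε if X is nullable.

X -> p y y contributes {p}.
X -> y S S contributes {y}.
From X -> X p: add FIRST(X) = { p, y }.
X -> y S contributes {y}.
Union: FIRST(X) = { p, y }.

{ p, y }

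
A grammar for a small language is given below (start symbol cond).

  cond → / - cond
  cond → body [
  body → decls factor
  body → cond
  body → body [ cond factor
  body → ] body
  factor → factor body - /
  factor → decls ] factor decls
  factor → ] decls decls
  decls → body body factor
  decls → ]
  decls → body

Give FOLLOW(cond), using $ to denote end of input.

cond is the start symbol, so $ ∈ FOLLOW(cond).
In cond → / - cond: cond is at the end, add FOLLOW(cond) = { $, -, /, [, ] }.
In body → cond: cond is at the end, add FOLLOW(body) = { -, /, [, ] }.
In body → body [ cond factor: add FIRST(factor) = { /, ] }.
Union: FOLLOW(cond) = { $, -, /, [, ] }.

{ $, -, /, [, ] }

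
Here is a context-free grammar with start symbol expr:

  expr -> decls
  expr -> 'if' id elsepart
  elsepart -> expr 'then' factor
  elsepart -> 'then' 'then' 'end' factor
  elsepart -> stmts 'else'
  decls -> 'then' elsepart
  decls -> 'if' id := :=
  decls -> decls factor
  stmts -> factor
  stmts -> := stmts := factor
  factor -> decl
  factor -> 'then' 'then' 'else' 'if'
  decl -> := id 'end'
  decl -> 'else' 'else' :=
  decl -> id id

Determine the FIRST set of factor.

From factor -> decl: add FIRST(decl) = { 'else', :=, id }.
factor -> 'then' 'then' 'else' 'if' contributes {'then'}.
Union: FIRST(factor) = { 'else', 'then', :=, id }.

{ 'else', 'then', :=, id }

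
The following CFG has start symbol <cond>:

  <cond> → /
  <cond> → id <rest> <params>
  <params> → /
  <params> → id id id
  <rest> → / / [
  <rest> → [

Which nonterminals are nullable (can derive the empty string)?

No nonterminal has an empty production or an RHS whose symbols are all nullable.

{ } (none)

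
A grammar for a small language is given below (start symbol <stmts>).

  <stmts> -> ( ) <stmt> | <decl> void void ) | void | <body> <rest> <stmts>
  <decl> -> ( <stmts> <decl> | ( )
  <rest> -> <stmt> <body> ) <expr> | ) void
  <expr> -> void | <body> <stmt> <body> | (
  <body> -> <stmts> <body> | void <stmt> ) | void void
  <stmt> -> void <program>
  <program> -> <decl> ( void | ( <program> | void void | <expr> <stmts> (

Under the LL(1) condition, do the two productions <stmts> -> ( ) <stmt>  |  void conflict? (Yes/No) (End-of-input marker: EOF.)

FIRST(( ) <stmt>) = { ( } and FIRST(void) = { void }.
The FIRST sets are disjoint and neither alternative is nullable — no conflict.

No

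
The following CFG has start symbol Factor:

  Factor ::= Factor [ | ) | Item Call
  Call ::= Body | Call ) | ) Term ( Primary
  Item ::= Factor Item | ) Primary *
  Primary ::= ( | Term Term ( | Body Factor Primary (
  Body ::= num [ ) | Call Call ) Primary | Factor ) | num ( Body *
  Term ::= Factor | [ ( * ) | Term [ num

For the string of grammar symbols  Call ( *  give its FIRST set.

{ ), num }

Add FIRST(Call) = { ), num }; Call is not nullable, stop.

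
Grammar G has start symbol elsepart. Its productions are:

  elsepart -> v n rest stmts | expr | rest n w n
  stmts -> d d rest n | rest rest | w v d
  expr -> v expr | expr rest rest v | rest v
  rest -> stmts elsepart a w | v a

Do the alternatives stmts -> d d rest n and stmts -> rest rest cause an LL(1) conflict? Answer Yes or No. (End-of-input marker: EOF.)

Yes

FIRST(d d rest n) = { d } and FIRST(rest rest) = { d, v, w }.
Both contain d, so the two alternatives are not disjoint — LL(1) conflict.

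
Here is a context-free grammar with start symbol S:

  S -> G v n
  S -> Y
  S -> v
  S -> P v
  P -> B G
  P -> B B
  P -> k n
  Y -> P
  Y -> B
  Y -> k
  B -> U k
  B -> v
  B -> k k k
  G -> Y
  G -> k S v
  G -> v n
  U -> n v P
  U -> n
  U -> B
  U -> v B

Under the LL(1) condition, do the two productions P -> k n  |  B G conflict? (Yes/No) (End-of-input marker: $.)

Yes

FIRST(k n) = { k } and FIRST(B G) = { k, n, v }.
Both contain k, so the two alternatives are not disjoint — LL(1) conflict.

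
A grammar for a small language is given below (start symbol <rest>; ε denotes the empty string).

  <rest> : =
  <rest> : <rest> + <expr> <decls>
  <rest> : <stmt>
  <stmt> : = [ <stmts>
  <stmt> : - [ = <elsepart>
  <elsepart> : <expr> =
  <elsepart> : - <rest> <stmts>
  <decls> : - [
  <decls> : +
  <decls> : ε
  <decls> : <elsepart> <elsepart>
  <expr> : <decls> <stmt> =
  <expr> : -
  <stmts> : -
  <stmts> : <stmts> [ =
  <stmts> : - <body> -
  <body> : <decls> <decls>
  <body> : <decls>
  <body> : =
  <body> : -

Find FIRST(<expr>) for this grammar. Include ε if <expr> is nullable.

From <expr> : <decls> <stmt> =: <decls> nullable, take FIRST(<decls>) ∪ FIRST(<stmt>) = { +, -, = }.
<expr> : - contributes {-}.
Union: FIRST(<expr>) = { +, -, = }.

{ +, -, = }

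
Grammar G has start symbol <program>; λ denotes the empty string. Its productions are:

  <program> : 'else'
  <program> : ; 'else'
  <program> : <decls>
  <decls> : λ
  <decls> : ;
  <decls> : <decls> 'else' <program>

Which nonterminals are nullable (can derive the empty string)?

Directly nullable (have an λ-production): <decls>.
<program> : <decls> with every symbol nullable, so <program> is nullable.

{ <decls>, <program> }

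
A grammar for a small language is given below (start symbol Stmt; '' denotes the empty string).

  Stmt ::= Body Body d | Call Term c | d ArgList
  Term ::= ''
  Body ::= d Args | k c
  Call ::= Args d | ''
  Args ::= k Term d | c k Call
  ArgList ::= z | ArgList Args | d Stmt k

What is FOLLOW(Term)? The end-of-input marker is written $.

In Stmt ::= Call Term c: add FIRST(c) = { c }.
In Args ::= k Term d: add FIRST(d) = { d }.
Union: FOLLOW(Term) = { c, d }.

{ c, d }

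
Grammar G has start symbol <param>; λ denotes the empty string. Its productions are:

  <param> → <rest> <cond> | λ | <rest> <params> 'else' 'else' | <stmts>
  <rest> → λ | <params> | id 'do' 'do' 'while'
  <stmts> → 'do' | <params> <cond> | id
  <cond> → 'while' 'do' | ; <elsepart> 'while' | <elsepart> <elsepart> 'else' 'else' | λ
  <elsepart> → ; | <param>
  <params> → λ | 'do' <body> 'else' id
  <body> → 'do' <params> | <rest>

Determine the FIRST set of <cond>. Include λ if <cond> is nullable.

{ 'do', 'else', 'while', ;, id, λ }

<cond> → 'while' 'do' contributes {'while'}.
<cond> → ; <elsepart> 'while' contributes {;}.
From <cond> → <elsepart> <elsepart> 'else' 'else': <elsepart>, <elsepart> nullable, take FIRST(<elsepart>) ∪ FIRST(<elsepart>) ∪ {'else'} = { 'do', 'else', 'while', ;, id }.
<cond> → λ contributes λ.
Union: FIRST(<cond>) = { 'do', 'else', 'while', ;, id, λ }.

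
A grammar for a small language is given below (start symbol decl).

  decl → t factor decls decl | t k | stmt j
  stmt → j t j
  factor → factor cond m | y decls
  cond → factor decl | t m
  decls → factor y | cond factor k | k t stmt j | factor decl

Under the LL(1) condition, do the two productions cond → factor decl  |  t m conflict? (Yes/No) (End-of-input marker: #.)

FIRST(factor decl) = { y } and FIRST(t m) = { t }.
The FIRST sets are disjoint and neither alternative is nullable — no conflict.

No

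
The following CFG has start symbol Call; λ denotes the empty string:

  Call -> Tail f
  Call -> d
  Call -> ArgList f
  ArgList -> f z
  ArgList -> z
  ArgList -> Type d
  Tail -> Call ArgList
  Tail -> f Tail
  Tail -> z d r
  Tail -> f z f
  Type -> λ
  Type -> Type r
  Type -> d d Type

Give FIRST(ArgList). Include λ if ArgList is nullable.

ArgList -> f z contributes {f}.
ArgList -> z contributes {z}.
From ArgList -> Type d: Type nullable, take FIRST(Type) ∪ {d} = { d, r }.
Union: FIRST(ArgList) = { d, f, r, z }.

{ d, f, r, z }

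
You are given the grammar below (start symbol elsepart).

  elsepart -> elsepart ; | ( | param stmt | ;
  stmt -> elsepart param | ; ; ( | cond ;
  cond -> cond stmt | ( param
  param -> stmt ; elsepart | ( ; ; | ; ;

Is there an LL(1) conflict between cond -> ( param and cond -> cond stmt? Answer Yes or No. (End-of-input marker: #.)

Yes

FIRST(( param) = { ( } and FIRST(cond stmt) = { ( }.
Both contain (, so the two alternatives are not disjoint — LL(1) conflict.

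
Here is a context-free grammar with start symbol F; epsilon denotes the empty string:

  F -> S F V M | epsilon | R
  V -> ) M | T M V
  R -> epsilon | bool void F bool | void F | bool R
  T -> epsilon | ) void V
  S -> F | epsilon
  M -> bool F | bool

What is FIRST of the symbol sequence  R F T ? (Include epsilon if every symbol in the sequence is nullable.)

{ ), bool, void, epsilon }

Add FIRST(R)\{epsilon} = { bool, void }; R is nullable, continue.
Add FIRST(F)\{epsilon} = { ), bool, void }; F is nullable, continue.
Add FIRST(T)\{epsilon} = { ) }; T is nullable, continue.
Every symbol is nullable, so include epsilon.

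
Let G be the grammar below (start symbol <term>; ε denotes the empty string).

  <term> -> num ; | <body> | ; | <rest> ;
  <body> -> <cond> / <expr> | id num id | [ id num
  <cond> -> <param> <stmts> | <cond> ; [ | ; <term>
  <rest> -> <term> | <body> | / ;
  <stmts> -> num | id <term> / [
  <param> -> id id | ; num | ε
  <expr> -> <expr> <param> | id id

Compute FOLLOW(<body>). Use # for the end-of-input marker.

In <term> -> <body>: <body> is at the end, add FOLLOW(<term>) = { #, /, ; }.
In <rest> -> <body>: <body> is at the end, add FOLLOW(<rest>) = { ; }.
Union: FOLLOW(<body>) = { #, /, ; }.

{ #, /, ; }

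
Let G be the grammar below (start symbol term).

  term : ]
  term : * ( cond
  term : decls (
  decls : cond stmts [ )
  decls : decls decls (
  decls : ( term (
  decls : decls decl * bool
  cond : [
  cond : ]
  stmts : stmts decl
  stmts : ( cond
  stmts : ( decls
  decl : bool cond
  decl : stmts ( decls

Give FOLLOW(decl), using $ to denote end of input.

{ (, *, [, bool }

In decls : decls decl * bool: add FIRST(* bool) = { * }.
In stmts : stmts decl: decl is at the end, add FOLLOW(stmts) = { (, [, bool }.
Union: FOLLOW(decl) = { (, *, [, bool }.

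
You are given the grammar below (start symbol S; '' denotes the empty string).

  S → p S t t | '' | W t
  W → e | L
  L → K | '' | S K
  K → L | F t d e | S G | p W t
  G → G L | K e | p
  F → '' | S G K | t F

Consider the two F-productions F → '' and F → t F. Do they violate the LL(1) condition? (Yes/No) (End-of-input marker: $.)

Yes

FIRST('') = { '' } and FIRST(t F) = { t }.
The first alternative is nullable and FOLLOW(F) = { t } shares t with FIRST of the second — conflict.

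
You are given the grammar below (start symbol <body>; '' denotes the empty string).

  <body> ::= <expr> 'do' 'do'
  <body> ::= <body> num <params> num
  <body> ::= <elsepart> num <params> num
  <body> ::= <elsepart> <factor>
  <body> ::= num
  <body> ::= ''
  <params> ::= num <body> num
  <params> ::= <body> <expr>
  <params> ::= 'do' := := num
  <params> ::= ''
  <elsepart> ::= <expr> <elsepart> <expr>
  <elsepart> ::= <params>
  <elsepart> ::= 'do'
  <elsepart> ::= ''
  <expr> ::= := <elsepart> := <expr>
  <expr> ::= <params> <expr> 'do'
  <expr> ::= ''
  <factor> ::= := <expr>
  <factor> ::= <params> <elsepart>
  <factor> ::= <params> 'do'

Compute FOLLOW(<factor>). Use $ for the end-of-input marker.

In <body> ::= <elsepart> <factor>: <factor> is at the end, add FOLLOW(<body>) = { $, 'do', :=, num }.
Union: FOLLOW(<factor>) = { $, 'do', :=, num }.

{ $, 'do', :=, num }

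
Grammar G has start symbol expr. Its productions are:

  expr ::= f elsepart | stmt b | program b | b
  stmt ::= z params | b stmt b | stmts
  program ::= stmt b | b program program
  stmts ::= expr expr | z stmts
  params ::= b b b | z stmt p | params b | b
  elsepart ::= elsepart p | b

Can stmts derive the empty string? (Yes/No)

No

No nonterminal in this grammar is nullable.
No production of stmts has an RHS whose symbols are all nullable, so stmts is not nullable.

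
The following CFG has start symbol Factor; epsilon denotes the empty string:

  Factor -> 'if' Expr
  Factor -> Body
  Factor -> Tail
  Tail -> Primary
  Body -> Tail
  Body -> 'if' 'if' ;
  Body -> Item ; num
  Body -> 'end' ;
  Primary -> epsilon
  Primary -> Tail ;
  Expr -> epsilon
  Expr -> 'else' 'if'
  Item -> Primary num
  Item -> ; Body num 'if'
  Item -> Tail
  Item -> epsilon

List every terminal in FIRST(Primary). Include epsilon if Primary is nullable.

{ ;, epsilon }

Primary -> epsilon contributes epsilon.
From Primary -> Tail ;: Tail nullable, take FIRST(Tail) ∪ {;} = { ; }.
Union: FIRST(Primary) = { ;, epsilon }.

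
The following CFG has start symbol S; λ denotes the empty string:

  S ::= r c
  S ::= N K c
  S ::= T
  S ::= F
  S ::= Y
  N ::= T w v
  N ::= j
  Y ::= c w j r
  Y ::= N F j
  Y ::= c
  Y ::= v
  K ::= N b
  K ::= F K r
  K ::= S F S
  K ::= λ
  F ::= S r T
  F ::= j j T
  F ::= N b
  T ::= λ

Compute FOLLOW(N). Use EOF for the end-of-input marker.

{ b, c, j, r, v, w }

In S ::= N K c: add FIRST(K c) = { c, j, r, v, w }.
In Y ::= N F j: add FIRST(F j) = { c, j, r, v, w }.
In K ::= N b: add FIRST(b) = { b }.
In F ::= N b: add FIRST(b) = { b }.
Union: FOLLOW(N) = { b, c, j, r, v, w }.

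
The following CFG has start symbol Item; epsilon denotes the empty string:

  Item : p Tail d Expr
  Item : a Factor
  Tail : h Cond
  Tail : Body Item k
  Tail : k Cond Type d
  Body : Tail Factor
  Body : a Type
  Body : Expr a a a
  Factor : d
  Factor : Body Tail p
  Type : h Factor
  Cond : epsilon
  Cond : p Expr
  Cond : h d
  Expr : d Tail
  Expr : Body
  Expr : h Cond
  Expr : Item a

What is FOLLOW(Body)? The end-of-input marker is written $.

{ $, a, d, h, k, p }

In Tail : Body Item k: add FIRST(Item k) = { a, p }.
In Factor : Body Tail p: add FIRST(Tail p) = { a, d, h, k, p }.
In Expr : Body: Body is at the end, add FOLLOW(Expr) = { $, a, d, h, k, p }.
Union: FOLLOW(Body) = { $, a, d, h, k, p }.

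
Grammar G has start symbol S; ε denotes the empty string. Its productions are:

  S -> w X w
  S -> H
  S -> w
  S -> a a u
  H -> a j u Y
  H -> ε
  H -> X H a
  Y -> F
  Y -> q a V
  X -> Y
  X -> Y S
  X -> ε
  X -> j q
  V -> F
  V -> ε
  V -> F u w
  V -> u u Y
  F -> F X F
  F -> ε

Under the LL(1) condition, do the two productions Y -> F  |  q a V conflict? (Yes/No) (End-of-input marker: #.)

FIRST(F) = { a, j, q, w, ε } and FIRST(q a V) = { q }.
Both contain q, so the two alternatives are not disjoint — LL(1) conflict.

Yes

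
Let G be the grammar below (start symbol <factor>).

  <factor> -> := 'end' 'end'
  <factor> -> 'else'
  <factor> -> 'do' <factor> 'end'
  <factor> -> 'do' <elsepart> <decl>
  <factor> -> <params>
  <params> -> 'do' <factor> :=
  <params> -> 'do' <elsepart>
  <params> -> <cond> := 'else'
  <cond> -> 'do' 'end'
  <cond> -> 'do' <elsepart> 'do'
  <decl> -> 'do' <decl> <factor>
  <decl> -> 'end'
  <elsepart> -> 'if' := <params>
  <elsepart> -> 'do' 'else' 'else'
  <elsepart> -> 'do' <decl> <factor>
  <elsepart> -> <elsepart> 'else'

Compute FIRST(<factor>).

{ 'do', 'else', := }

<factor> -> := 'end' 'end' contributes {:=}.
<factor> -> 'else' contributes {'else'}.
<factor> -> 'do' <factor> 'end' contributes {'do'}.
<factor> -> 'do' <elsepart> <decl> contributes {'do'}.
From <factor> -> <params>: add FIRST(<params>) = { 'do' }.
Union: FIRST(<factor>) = { 'do', 'else', := }.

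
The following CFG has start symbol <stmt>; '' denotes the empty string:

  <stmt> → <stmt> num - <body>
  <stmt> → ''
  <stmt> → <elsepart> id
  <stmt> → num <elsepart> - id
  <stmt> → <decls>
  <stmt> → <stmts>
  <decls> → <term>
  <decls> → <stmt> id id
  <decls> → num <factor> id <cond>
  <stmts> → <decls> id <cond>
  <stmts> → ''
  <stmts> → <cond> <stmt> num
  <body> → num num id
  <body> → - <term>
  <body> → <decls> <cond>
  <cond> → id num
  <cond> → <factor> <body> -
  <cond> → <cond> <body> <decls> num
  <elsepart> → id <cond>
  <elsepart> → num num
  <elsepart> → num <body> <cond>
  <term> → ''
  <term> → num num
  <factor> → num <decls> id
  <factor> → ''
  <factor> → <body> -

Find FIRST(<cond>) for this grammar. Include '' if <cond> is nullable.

<cond> → id num contributes {id}.
From <cond> → <factor> <body> -: <factor> nullable, take FIRST(<factor>) ∪ FIRST(<body>) = { -, id, num }.
From <cond> → <cond> <body> <decls> num: add FIRST(<cond>) = { -, id, num }.
Union: FIRST(<cond>) = { -, id, num }.

{ -, id, num }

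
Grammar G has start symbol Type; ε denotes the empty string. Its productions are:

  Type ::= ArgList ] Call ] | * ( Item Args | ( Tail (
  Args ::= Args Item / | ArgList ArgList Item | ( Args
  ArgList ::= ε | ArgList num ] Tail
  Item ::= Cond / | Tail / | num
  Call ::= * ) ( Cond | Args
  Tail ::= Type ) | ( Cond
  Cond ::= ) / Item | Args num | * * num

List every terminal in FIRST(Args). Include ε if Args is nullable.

From Args ::= Args Item /: add FIRST(Args) = { (, ), *, ], num }.
From Args ::= ArgList ArgList Item: ArgList, ArgList nullable, take FIRST(ArgList) ∪ FIRST(ArgList) ∪ FIRST(Item) = { (, ), *, ], num }.
Args ::= ( Args contributes {(}.
Union: FIRST(Args) = { (, ), *, ], num }.

{ (, ), *, ], num }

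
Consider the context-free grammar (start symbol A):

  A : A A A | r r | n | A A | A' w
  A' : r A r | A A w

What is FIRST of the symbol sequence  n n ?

n is a terminal; add {n} and stop.

{ n }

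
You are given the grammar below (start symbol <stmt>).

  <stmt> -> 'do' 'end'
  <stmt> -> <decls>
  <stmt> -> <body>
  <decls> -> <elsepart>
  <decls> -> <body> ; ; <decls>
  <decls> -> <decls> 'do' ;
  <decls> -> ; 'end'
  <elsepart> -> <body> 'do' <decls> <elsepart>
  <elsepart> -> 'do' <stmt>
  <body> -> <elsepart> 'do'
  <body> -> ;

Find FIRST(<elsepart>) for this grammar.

From <elsepart> -> <body> 'do' <decls> <elsepart>: add FIRST(<body>) = { 'do', ; }.
<elsepart> -> 'do' <stmt> contributes {'do'}.
Union: FIRST(<elsepart>) = { 'do', ; }.

{ 'do', ; }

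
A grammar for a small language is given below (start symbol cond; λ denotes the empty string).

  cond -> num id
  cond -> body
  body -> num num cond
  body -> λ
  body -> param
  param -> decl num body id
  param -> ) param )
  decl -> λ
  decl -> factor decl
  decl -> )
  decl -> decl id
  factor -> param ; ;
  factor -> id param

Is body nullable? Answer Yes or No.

Yes

body has an λ-production, so body ⇒ λ.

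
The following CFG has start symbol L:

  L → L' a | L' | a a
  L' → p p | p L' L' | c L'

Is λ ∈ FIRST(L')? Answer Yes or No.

No nonterminal in this grammar is nullable.
No production of L' has an RHS whose symbols are all nullable, so L' is not nullable.

No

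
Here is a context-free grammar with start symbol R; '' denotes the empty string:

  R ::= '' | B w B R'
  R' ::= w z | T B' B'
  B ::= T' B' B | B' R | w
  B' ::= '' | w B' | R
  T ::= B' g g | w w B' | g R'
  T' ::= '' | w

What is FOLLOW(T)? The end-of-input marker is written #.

{ #, g, w }

In R' ::= T B' B': add FIRST(B' B')\{''} = { w }.
  Since B' B' is nullable, also add FOLLOW(R') = { #, g, w }.
Union: FOLLOW(T) = { #, g, w }.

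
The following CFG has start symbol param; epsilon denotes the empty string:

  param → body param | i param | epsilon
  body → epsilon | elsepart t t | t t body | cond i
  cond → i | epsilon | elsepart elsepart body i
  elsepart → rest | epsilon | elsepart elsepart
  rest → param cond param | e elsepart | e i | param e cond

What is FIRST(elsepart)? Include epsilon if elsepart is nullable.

{ e, i, t, epsilon }

From elsepart → rest: add FIRST(rest) = { e, i, t, epsilon } (including epsilon since rest is nullable).
elsepart → epsilon contributes epsilon.
From elsepart → elsepart elsepart: elsepart, elsepart nullable, take FIRST(elsepart) ∪ FIRST(elsepart) = { e, i, t }; also epsilon since the whole RHS is nullable.
Union: FIRST(elsepart) = { e, i, t, epsilon }.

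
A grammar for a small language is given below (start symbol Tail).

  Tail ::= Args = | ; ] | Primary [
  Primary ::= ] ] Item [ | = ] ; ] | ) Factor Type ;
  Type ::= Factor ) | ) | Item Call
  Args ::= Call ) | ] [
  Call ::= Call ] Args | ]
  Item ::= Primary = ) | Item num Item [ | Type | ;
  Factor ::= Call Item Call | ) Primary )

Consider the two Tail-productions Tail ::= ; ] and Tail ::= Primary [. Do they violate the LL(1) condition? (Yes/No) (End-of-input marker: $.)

No

FIRST(; ]) = { ; } and FIRST(Primary [) = { ), =, ] }.
The FIRST sets are disjoint and neither alternative is nullable — no conflict.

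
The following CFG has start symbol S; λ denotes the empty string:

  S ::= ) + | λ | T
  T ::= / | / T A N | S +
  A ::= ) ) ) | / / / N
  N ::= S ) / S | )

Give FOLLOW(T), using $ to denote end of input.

In S ::= T: T is at the end, add FOLLOW(S) = { $, ), +, / }.
In T ::= / T A N: add FIRST(A N) = { ), / }.
Union: FOLLOW(T) = { $, ), +, / }.

{ $, ), +, / }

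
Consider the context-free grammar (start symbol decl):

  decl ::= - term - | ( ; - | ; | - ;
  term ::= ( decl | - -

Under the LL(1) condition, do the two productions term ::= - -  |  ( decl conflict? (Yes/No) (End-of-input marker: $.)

FIRST(- -) = { - } and FIRST(( decl) = { ( }.
The FIRST sets are disjoint and neither alternative is nullable — no conflict.

No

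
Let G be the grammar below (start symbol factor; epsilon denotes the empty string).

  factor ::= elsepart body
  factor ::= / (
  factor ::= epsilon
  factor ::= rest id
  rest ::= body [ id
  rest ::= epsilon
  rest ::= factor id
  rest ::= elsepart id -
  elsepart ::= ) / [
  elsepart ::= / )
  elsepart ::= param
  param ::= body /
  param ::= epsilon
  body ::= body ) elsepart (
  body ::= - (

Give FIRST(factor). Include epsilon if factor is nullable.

{ ), -, /, id, epsilon }

From factor ::= elsepart body: elsepart nullable, take FIRST(elsepart) ∪ FIRST(body) = { ), -, / }.
factor ::= / ( contributes {/}.
factor ::= epsilon contributes epsilon.
From factor ::= rest id: rest nullable, take FIRST(rest) ∪ {id} = { ), -, /, id }.
Union: FIRST(factor) = { ), -, /, id, epsilon }.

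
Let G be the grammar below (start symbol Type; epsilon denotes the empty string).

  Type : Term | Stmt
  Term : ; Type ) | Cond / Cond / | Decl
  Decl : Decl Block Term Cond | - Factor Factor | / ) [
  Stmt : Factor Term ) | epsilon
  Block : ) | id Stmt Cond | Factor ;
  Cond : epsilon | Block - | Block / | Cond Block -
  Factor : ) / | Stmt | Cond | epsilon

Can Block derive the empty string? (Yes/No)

No

Nullable nonterminals: Cond, Factor, Stmt, Type.
No production of Block has an RHS whose symbols are all nullable, so Block is not nullable.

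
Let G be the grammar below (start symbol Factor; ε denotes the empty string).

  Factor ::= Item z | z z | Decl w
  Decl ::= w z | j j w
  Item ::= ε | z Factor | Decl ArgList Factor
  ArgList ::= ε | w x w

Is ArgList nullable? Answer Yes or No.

ArgList has an ε-production, so ArgList ⇒ ε.

Yes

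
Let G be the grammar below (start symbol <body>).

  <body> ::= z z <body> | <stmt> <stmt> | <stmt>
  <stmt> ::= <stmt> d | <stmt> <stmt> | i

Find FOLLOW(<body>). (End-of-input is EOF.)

<body> is the start symbol, so EOF ∈ FOLLOW(<body>).
In <body> ::= z z <body>: <body> is at the end, add FOLLOW(<body>) = { EOF }.
Union: FOLLOW(<body>) = { EOF }.

{ EOF }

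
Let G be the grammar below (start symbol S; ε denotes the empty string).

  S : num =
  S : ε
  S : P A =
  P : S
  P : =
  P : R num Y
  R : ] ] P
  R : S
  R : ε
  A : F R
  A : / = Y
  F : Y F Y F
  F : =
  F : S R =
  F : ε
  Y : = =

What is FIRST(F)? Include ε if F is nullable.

From F : Y F Y F: add FIRST(Y) = { = }.
F : = contributes {=}.
From F : S R =: S, R nullable, take FIRST(S) ∪ FIRST(R) ∪ {=} = { /, =, ], num }.
F : ε contributes ε.
Union: FIRST(F) = { /, =, ], num, ε }.

{ /, =, ], num, ε }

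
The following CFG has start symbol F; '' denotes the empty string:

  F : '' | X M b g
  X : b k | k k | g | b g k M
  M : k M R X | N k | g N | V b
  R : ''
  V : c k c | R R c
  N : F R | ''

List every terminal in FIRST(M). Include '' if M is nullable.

{ b, c, g, k }

M : k M R X contributes {k}.
From M : N k: N nullable, take FIRST(N) ∪ {k} = { b, g, k }.
M : g N contributes {g}.
From M : V b: add FIRST(V) = { c }.
Union: FIRST(M) = { b, c, g, k }.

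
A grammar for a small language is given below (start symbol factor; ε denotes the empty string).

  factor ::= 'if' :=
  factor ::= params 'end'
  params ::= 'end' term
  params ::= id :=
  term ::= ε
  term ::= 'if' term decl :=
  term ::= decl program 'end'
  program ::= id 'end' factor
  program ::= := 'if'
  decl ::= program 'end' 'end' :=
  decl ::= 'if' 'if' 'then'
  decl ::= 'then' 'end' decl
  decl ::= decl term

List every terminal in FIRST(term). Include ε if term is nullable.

term ::= ε contributes ε.
term ::= 'if' term decl := contributes {'if'}.
From term ::= decl program 'end': add FIRST(decl) = { 'if', 'then', :=, id }.
Union: FIRST(term) = { 'if', 'then', :=, id, ε }.

{ 'if', 'then', :=, id, ε }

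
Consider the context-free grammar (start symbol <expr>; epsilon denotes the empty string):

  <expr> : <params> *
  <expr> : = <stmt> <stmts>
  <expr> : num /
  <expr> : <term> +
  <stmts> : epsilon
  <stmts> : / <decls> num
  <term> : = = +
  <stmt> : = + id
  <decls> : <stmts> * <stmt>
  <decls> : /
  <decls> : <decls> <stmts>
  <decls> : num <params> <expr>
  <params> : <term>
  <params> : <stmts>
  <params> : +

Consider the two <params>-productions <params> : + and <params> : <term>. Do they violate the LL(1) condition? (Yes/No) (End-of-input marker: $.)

No

FIRST(+) = { + } and FIRST(<term>) = { = }.
The FIRST sets are disjoint and neither alternative is nullable — no conflict.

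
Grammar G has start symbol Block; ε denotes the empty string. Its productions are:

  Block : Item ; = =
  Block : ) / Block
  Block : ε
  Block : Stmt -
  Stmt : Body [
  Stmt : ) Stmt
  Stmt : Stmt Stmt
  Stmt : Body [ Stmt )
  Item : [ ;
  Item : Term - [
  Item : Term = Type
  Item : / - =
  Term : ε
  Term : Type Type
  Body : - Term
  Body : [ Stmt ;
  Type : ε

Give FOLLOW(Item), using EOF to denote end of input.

{ ; }

In Block : Item ; = =: add FIRST(; = =) = { ; }.
Union: FOLLOW(Item) = { ; }.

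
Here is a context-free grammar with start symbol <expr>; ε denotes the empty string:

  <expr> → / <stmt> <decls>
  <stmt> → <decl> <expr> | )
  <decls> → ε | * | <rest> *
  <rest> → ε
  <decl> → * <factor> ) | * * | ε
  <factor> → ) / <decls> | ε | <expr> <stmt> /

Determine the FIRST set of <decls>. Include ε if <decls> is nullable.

<decls> → ε contributes ε.
<decls> → * contributes {*}.
From <decls> → <rest> *: <rest> nullable, take FIRST(<rest>) ∪ {*} = { * }.
Union: FIRST(<decls>) = { *, ε }.

{ *, ε }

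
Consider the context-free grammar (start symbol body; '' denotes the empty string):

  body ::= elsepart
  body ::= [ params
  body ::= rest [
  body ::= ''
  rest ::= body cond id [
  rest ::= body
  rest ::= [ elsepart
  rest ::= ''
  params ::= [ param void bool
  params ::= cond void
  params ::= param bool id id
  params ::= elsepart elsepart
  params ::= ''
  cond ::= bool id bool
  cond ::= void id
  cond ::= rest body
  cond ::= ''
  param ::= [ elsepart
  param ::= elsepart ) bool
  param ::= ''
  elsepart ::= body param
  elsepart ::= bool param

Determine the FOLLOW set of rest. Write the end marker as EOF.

{ ), [, bool, id, void }

In body ::= rest [: add FIRST([) = { [ }.
In cond ::= rest body: add FIRST(body)\{''} = { ), [, bool, id, void }.
  Since body is nullable, also add FOLLOW(cond) = { id, void }.
Union: FOLLOW(rest) = { ), [, bool, id, void }.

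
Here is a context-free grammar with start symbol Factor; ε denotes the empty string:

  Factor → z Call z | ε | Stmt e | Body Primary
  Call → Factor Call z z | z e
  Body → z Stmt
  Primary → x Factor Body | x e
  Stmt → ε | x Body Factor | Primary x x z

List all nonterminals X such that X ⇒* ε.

{ Factor, Stmt }

Directly nullable (have an ε-production): Factor, Stmt.
No other nonterminal has a production whose RHS symbols are all nullable.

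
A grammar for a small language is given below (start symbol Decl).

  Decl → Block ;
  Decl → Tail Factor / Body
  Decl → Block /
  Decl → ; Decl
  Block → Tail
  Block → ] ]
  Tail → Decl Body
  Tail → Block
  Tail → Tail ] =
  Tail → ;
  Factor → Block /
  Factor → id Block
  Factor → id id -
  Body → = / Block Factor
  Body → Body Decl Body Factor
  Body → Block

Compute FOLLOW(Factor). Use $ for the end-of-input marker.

In Decl → Tail Factor / Body: add FIRST(/ Body) = { / }.
In Body → = / Block Factor: Factor is at the end, add FOLLOW(Body) = { $, /, ;, =, ], id }.
In Body → Body Decl Body Factor: Factor is at the end, add FOLLOW(Body) = { $, /, ;, =, ], id }.
Union: FOLLOW(Factor) = { $, /, ;, =, ], id }.

{ $, /, ;, =, ], id }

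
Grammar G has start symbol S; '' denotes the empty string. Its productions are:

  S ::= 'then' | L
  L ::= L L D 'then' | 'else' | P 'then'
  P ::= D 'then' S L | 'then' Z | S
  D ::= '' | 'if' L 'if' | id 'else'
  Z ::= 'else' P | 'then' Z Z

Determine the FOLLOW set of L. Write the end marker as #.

{ #, 'else', 'if', 'then', id }

In S ::= L: L is at the end, add FOLLOW(S) = { #, 'else', 'if', 'then', id }.
In L ::= L L D 'then': add FIRST(L D 'then') = { 'else', 'if', 'then', id }.
In L ::= L L D 'then': add FIRST(D 'then') = { 'if', 'then', id }.
In P ::= D 'then' S L: L is at the end, add FOLLOW(P) = { 'else', 'then' }.
In D ::= 'if' L 'if': add FIRST('if') = { 'if' }.
Union: FOLLOW(L) = { #, 'else', 'if', 'then', id }.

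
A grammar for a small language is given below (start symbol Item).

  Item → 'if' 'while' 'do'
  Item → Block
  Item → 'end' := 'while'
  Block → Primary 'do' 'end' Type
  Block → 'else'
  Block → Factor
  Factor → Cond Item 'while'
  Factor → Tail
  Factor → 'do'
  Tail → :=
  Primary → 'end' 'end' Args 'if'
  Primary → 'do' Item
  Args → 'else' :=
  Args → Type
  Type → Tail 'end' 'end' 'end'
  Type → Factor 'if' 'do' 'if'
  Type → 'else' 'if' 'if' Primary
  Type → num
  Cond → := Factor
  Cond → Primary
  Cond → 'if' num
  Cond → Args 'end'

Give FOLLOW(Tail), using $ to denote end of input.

{ $, 'do', 'else', 'end', 'if', 'while', :=, num }

In Factor → Tail: Tail is at the end, add FOLLOW(Factor) = { $, 'do', 'else', 'end', 'if', 'while', :=, num }.
In Type → Tail 'end' 'end' 'end': add FIRST('end' 'end' 'end') = { 'end' }.
Union: FOLLOW(Tail) = { $, 'do', 'else', 'end', 'if', 'while', :=, num }.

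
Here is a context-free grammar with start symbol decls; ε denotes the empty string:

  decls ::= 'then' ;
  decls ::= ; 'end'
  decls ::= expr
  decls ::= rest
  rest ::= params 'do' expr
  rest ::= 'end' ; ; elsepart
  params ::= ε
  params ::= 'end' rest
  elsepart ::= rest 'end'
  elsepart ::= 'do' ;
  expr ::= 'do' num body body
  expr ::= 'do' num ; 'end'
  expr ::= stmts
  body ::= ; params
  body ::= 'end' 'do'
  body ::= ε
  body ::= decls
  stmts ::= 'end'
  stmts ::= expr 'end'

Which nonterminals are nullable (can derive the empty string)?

Directly nullable (have an ε-production): params, body.
No other nonterminal has a production whose RHS symbols are all nullable.

{ body, params }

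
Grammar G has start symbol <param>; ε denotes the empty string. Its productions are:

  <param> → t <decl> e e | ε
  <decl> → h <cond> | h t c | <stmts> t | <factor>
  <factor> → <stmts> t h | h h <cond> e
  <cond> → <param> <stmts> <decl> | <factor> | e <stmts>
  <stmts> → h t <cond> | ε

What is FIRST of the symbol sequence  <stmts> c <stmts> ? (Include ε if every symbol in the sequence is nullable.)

Add FIRST(<stmts>)\{ε} = { h }; <stmts> is nullable, continue.
c is a terminal; add {c} and stop.

{ c, h }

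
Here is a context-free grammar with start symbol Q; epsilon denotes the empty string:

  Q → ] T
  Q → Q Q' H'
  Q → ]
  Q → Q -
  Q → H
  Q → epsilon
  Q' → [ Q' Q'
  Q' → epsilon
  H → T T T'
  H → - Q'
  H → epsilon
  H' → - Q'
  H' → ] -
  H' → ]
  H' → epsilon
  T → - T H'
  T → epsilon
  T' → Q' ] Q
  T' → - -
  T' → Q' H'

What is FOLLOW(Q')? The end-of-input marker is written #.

{ #, -, [, ] }

In Q → Q Q' H': add FIRST(H')\{epsilon} = { -, ] }.
  Since H' is nullable, also add FOLLOW(Q) = { #, -, [, ] }.
In Q' → [ Q' Q': add FIRST(Q')\{epsilon} = { [ }.
  Since Q' is nullable, also add FOLLOW(Q') = { #, -, [, ] }.
In Q' → [ Q' Q': Q' is at the end, add FOLLOW(Q') = { #, -, [, ] }.
In H → - Q': Q' is at the end, add FOLLOW(H) = { #, -, [, ] }.
In H' → - Q': Q' is at the end, add FOLLOW(H') = { #, -, [, ] }.
In T' → Q' ] Q: add FIRST(] Q) = { ] }.
In T' → Q' H': add FIRST(H')\{epsilon} = { -, ] }.
  Since H' is nullable, also add FOLLOW(T') = { #, -, [, ] }.
Union: FOLLOW(Q') = { #, -, [, ] }.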